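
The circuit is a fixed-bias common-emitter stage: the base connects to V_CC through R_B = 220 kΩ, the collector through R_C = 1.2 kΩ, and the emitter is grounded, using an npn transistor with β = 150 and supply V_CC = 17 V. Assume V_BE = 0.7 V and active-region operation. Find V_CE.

V_CE ≈ 3.7 V

Base loop: V_CC = I_B·R_B + V_BE, so I_B = (17 − 0.7)/220 kΩ = 0.0741 mA.
In the active region I_C = β·I_B = 150 × 0.0741 = 11.1 mA.
Collector loop: V_CE = V_CC − I_C·R_C = 17 − 11.1×1.2 = 3.66 V.
Since V_CE = 3.66 V > V_CE(sat) ≈ 0.2 V, the transistor is in the active region as assumed.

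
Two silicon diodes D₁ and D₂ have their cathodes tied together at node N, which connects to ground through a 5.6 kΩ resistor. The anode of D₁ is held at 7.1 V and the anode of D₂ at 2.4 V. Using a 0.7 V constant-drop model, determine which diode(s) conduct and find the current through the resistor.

Only D₁ conducts; I_R ≈ 1.1 mA

Assume both conduct. Then node N would need to be at both 7.1−0.7 = 6.4 V and 2.4−0.7 = 1.7 V, which is impossible.
Assume only D₁ conducts: V_N = 7.1 − 0.7 = 6.4 V, so I_R = 6.4/5.6 = 1.14 mA.
Check D₂: its anode-to-cathode voltage is 2.4 − 6.4 = -4 V < 0.7 V, so it is off. The assumption is consistent.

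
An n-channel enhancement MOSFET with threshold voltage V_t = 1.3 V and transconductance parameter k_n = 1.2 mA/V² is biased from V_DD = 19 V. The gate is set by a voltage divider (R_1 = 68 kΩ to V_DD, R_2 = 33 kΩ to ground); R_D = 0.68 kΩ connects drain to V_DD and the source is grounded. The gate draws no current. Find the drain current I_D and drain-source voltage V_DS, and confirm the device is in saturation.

I_D ≈ 14 mA, V_DS ≈ 9.2 V

V_G = V_DD·R_2/(R_1+R_2) = 19×33/101 = 6.21 V. With the source grounded, V_GS = V_G = 6.21 V.
Assume saturation: I_D = (k_n/2)(V_GS − V_t)² = (1.2/2)×(6.21 − 1.3)² = 0.6×4.91² = 14.5 mA.
V_DS = V_DD − I_D·R_D = 19 − 14.5×0.68 = 9.17 V.
Saturation requires V_DS ≥ V_GS − V_t = 4.91 V; 9.17 ≥ 4.91 ✓.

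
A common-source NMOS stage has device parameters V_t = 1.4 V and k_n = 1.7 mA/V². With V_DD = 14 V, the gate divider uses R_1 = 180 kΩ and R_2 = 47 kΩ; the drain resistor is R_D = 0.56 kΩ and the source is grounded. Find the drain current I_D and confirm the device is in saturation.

V_G = V_DD·R_2/(R_1+R_2) = 14×47/227 = 2.9 V. With the source grounded, V_GS = V_G = 2.9 V.
Assume saturation: I_D = (k_n/2)(V_GS − V_t)² = (1.7/2)×(2.9 − 1.4)² = 0.85×1.5² = 1.91 mA.
V_DS = V_DD − I_D·R_D = 14 − 1.91×0.56 = 12.9 V.
Saturation requires V_DS ≥ V_GS − V_t = 1.5 V; 12.9 ≥ 1.5 ✓.

I_D ≈ 1.9 mA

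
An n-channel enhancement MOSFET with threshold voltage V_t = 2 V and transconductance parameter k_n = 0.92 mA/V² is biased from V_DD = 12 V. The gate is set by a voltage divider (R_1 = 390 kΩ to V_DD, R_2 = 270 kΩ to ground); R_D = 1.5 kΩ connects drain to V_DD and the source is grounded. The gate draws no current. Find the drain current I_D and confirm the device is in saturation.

I_D ≈ 3.9 mA

V_G = V_DD·R_2/(R_1+R_2) = 12×270/660 = 4.91 V. With the source grounded, V_GS = V_G = 4.91 V.
Assume saturation: I_D = (k_n/2)(V_GS − V_t)² = (0.92/2)×(4.91 − 2)² = 0.46×2.91² = 3.89 mA.
V_DS = V_DD − I_D·R_D = 12 − 3.89×1.5 = 6.16 V.
Saturation requires V_DS ≥ V_GS − V_t = 2.91 V; 6.16 ≥ 2.91 ✓.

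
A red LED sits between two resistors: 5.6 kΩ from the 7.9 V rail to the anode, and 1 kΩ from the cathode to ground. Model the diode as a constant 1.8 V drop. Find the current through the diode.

I ≈ 0.92 mA

The two resistors are in series with the diode, so KVL gives 7.9 = I·5.6 + 1.8 + I·1.
I = (7.9 − 1.8) / (5.6 + 1) kΩ = 6.1 / 6.6 = 0.924 mA.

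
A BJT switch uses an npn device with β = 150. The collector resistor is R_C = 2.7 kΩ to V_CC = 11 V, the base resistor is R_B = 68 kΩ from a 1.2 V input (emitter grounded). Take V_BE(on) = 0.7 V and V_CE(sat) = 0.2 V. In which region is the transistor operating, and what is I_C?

Assume active. Base-emitter loop: I_B = (V_BB − V_BE)/R_B = (1.2 − 0.7)/68 = 0.00735 mA.
I_C = β·I_B = 150×0.00735 = 1.1 mA.
V_CE = V_CC − I_C·R_C = 11 − 1.1×2.7 = 8.02 V > V_CE(sat), so the active-region assumption holds.

active; I_C ≈ 1.1 mA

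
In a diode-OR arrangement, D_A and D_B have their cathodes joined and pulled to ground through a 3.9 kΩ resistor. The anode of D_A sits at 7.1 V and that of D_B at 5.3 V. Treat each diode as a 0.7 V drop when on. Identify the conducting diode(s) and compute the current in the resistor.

Only D_A conducts; I_R ≈ 1.6 mA

Assume both conduct. Then node N would need to be at both 7.1−0.7 = 6.4 V and 5.3−0.7 = 4.6 V, which is impossible.
Assume only D_A conducts: V_N = 7.1 − 0.7 = 6.4 V, so I_R = 6.4/3.9 = 1.64 mA.
Check D_B: its anode-to-cathode voltage is 5.3 − 6.4 = -1.1 V < 0.7 V, so it is off. The assumption is consistent.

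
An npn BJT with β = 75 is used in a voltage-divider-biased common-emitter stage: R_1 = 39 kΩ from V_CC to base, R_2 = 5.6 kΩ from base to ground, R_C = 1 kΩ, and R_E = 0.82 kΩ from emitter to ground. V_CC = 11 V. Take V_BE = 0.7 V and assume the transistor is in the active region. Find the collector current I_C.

I_C ≈ 0.76 mA

Thevenize the base divider: V_Th = V_CC·R_2/(R_1+R_2) = 11×5.6/44.6 = 1.38 V, R_Th = R_1‖R_2 = 4.9 kΩ.
Base-emitter loop: V_Th = I_B·R_Th + V_BE + (β+1)I_B·R_E, so I_B = (1.38 − 0.7) / (4.9 + 76×0.82) = 0.0101 mA.
I_C = β·I_B = 75×0.0101 = 0.76 mA, and I_E = (β+1)I_B = 0.77 mA.
V_CE = V_CC − I_C·R_C − I_E·R_E = 11 − 0.76×1 − 0.77×0.82 = 9.61 V.
V_CE = 9.61 V > 0.2 V confirms active-region operation.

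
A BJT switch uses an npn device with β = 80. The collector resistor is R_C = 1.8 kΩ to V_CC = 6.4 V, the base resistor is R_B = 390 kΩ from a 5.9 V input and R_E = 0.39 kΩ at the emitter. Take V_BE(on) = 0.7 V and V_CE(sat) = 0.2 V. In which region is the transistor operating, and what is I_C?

Assume active. Base-emitter loop: I_B = (V_BB − V_BE)/(R_B + (β+1)R_E) = (5.9 − 0.7)/(390 + 81×0.39) = 0.0123 mA.
I_C = β·I_B = 80×0.0123 = 0.987 mA.
V_CE = V_CC − I_C·R_C − I_E·R_E = 6.4 − 0.987×1.8 − 0.999×0.39 = 4.23 V > V_CE(sat), so the active-region assumption holds.

active; I_C ≈ 0.99 mA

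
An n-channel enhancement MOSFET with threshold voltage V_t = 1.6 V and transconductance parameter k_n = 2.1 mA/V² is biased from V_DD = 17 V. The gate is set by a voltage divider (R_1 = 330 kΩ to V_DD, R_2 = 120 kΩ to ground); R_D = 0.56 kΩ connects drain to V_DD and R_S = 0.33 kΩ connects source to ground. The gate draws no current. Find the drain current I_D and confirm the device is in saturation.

I_D ≈ 3.4 mA

V_G = V_DD·R_2/(R_1+R_2) = 17×120/450 = 4.53 V.
Assume saturation: I_D = (k_n/2)(V_GS − V_t)² with V_GS = V_G − I_D·R_S = 4.53 − 0.33·I_D.
Substituting gives 0.114·I_D² − 3.03·I_D + 9.03 = 0, with roots I_D = 3.42 or 23.1 mA.
The root I_D = 23.1 mA gives V_GS = -3.09 V ≤ V_t, so take I_D = 3.42 mA.
Then V_GS = 3.4 V and V_DS = V_DD − I_D(R_D+R_S) = 17 − 3.42×0.89 = 14 V.
Saturation requires V_DS ≥ V_GS − V_t = 1.8 V; 14 ≥ 1.8 ✓.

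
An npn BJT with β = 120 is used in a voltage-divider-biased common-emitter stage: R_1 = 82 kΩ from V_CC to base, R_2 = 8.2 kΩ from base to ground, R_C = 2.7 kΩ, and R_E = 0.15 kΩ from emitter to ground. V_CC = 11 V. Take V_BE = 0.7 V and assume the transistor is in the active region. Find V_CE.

Thevenize the base divider: V_Th = V_CC·R_2/(R_1+R_2) = 11×8.2/90.2 = 1 V, R_Th = R_1‖R_2 = 7.45 kΩ.
Base-emitter loop: V_Th = I_B·R_Th + V_BE + (β+1)I_B·R_E, so I_B = (1 − 0.7) / (7.45 + 121×0.15) = 0.0117 mA.
I_C = β·I_B = 120×0.0117 = 1.41 mA, and I_E = (β+1)I_B = 1.42 mA.
V_CE = V_CC − I_C·R_C − I_E·R_E = 11 − 1.41×2.7 − 1.42×0.15 = 6.99 V.
V_CE = 6.99 V > 0.2 V confirms active-region operation.

V_CE ≈ 7 V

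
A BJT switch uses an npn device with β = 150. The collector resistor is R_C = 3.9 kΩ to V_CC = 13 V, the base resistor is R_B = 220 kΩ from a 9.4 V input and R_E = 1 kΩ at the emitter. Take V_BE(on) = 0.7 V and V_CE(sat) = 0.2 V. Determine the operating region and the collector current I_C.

saturation; I_C ≈ 2.6 mA

Assume active: I_B = (9.4 − 0.7)/(220 + 151×1) = 0.0235 mA, I_C = β·I_B = 3.52 mA.
Then V_CE = 13 − 3.52×3.9 − 3.54×1 = -4.26 V < 0.2 V — the active assumption fails.
Re-solve with V_CE = 0.2 V. KCL at the emitter: V_E/R_E = (V_BB−0.7−V_E)/R_B + (V_CC−0.2−V_E)/R_C, giving V_E = 2.63 V.
I_C = (V_CC − 0.2 − V_E)/R_C = (12.8 − 2.63)/3.9 = 2.61 mA.
Check: I_B = (8.7 − 2.63)/220 = 0.0276 mA, and β·I_B = 4.14 mA > I_C, confirming saturation.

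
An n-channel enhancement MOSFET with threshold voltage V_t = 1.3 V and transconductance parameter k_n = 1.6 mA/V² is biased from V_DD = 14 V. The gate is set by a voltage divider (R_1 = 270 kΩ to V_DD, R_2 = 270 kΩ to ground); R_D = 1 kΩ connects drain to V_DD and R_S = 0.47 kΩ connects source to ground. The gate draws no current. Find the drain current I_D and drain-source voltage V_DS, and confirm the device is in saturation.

I_D ≈ 6.2 mA, V_DS ≈ 4.9 V

V_G = V_DD·R_2/(R_1+R_2) = 14×270/540 = 7 V.
Assume saturation: I_D = (k_n/2)(V_GS − V_t)² with V_GS = V_G − I_D·R_S = 7 − 0.47·I_D.
Substituting gives 0.177·I_D² − 5.29·I_D + 26 = 0, with roots I_D = 6.2 or 23.7 mA.
The root I_D = 23.7 mA gives V_GS = -4.14 V ≤ V_t, so take I_D = 6.2 mA.
Then V_GS = 4.08 V and V_DS = V_DD − I_D(R_D+R_S) = 14 − 6.2×1.47 = 4.88 V.
Saturation requires V_DS ≥ V_GS − V_t = 2.78 V; 4.88 ≥ 2.78 ✓.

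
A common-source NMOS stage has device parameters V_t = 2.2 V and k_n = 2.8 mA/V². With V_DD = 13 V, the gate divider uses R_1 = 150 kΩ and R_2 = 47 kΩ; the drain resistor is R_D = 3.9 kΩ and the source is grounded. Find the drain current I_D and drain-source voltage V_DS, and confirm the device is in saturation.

I_D ≈ 1.1 mA, V_DS ≈ 8.6 V

V_G = V_DD·R_2/(R_1+R_2) = 13×47/197 = 3.1 V. With the source grounded, V_GS = V_G = 3.1 V.
Assume saturation: I_D = (k_n/2)(V_GS − V_t)² = (2.8/2)×(3.1 − 2.2)² = 1.4×0.902² = 1.14 mA.
V_DS = V_DD − I_D·R_D = 13 − 1.14×3.9 = 8.56 V.
Saturation requires V_DS ≥ V_GS − V_t = 0.902 V; 8.56 ≥ 0.902 ✓.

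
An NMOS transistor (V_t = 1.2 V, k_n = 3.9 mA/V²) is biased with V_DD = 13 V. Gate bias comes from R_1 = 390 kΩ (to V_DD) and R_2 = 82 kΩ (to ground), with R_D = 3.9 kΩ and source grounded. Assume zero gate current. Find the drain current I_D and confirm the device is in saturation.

V_G = V_DD·R_2/(R_1+R_2) = 13×82/472 = 2.26 V. With the source grounded, V_GS = V_G = 2.26 V.
Assume saturation: I_D = (k_n/2)(V_GS − V_t)² = (3.9/2)×(2.26 − 1.2)² = 1.95×1.06² = 2.18 mA.
V_DS = V_DD − I_D·R_D = 13 − 2.18×3.9 = 4.48 V.
Saturation requires V_DS ≥ V_GS − V_t = 1.06 V; 4.48 ≥ 1.06 ✓.

I_D ≈ 2.2 mA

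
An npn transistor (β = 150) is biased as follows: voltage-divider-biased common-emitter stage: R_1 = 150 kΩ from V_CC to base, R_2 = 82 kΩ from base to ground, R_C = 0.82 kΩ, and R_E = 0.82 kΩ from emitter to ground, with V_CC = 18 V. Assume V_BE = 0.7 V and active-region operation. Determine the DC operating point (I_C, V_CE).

Thevenize the base divider: V_Th = V_CC·R_2/(R_1+R_2) = 18×82/232 = 6.36 V, R_Th = R_1‖R_2 = 53 kΩ.
Base-emitter loop: V_Th = I_B·R_Th + V_BE + (β+1)I_B·R_E, so I_B = (6.36 − 0.7) / (53 + 151×0.82) = 0.032 mA.
I_C = β·I_B = 150×0.032 = 4.8 mA, and I_E = (β+1)I_B = 4.83 mA.
V_CE = V_CC − I_C·R_C − I_E·R_E = 18 − 4.8×0.82 − 4.83×0.82 = 10.1 V.
V_CE = 10.1 V > 0.2 V confirms active-region operation.

I_C ≈ 4.8 mA, V_CE ≈ 10 V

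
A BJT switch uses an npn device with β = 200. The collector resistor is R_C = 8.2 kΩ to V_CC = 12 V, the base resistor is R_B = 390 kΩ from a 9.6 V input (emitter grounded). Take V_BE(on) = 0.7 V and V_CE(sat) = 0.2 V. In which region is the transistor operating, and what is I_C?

Assume active: I_B = (9.6 − 0.7)/390 = 0.0228 mA, giving I_C = β·I_B = 4.56 mA.
But then V_CE = 12 − 4.56×8.2 = -25.4 V < V_CE(sat) = 0.2 V — impossible in the active region.
So the transistor is saturated. With V_CE = 0.2 V, I_C = (V_CC − 0.2)/R_C = 11.8/8.2 = 1.44 mA.
Check: β·I_B = 4.56 mA > I_C = 1.44 mA, confirming saturation.

saturation; I_C ≈ 1.4 mA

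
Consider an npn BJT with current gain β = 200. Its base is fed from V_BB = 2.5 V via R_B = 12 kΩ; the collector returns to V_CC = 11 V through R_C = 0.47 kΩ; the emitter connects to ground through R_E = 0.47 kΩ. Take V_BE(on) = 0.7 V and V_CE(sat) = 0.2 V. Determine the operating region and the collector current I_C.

active; I_C ≈ 3.4 mA

Assume active. Base-emitter loop: I_B = (V_BB − V_BE)/(R_B + (β+1)R_E) = (2.5 − 0.7)/(12 + 201×0.47) = 0.0169 mA.
I_C = β·I_B = 200×0.0169 = 3.38 mA.
V_CE = V_CC − I_C·R_C − I_E·R_E = 11 − 3.38×0.47 − 3.4×0.47 = 7.81 V > V_CE(sat), so the active-region assumption holds.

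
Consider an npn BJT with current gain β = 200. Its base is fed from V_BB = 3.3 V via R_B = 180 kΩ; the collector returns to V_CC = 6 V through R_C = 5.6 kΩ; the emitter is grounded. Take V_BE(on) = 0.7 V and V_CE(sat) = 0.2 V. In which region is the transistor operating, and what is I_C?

saturation; I_C ≈ 1 mA

Assume active: I_B = (3.3 − 0.7)/180 = 0.0144 mA, giving I_C = β·I_B = 2.89 mA.
But then V_CE = 6 − 2.89×5.6 = -10.2 V < V_CE(sat) = 0.2 V — impossible in the active region.
So the transistor is saturated. With V_CE = 0.2 V, I_C = (V_CC − 0.2)/R_C = 5.8/5.6 = 1.04 mA.
Check: β·I_B = 2.89 mA > I_C = 1.04 mA, confirming saturation.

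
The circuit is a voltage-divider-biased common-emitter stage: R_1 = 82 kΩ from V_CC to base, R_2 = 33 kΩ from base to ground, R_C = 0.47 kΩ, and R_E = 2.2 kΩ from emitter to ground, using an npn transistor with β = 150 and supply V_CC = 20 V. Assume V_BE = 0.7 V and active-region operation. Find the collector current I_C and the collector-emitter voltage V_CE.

I_C ≈ 2.1 mA, V_CE ≈ 14 V

Thevenize the base divider: V_Th = V_CC·R_2/(R_1+R_2) = 20×33/115 = 5.74 V, R_Th = R_1‖R_2 = 23.5 kΩ.
Base-emitter loop: V_Th = I_B·R_Th + V_BE + (β+1)I_B·R_E, so I_B = (5.74 − 0.7) / (23.5 + 151×2.2) = 0.0142 mA.
I_C = β·I_B = 150×0.0142 = 2.12 mA, and I_E = (β+1)I_B = 2.14 mA.
V_CE = V_CC − I_C·R_C − I_E·R_E = 20 − 2.12×0.47 − 2.14×2.2 = 14.3 V.
V_CE = 14.3 V > 0.2 V confirms active-region operation.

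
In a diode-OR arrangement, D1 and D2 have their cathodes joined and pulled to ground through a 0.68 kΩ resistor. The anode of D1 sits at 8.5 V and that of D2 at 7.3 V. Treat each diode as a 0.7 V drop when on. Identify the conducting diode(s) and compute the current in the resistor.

Assume both conduct. Then node N would need to be at both 8.5−0.7 = 7.8 V and 7.3−0.7 = 6.6 V, which is impossible.
Assume only D1 conducts: V_N = 8.5 − 0.7 = 7.8 V, so I_R = 7.8/0.68 = 11.5 mA.
Check D2: its anode-to-cathode voltage is 7.3 − 7.8 = -0.5 V < 0.7 V, so it is off. The assumption is consistent.

Only D1 conducts; I_R ≈ 11 mA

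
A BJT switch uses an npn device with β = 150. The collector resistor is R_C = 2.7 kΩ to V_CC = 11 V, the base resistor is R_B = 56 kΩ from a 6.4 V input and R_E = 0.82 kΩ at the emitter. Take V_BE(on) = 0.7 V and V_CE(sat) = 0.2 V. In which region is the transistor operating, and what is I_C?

saturation; I_C ≈ 3.1 mA

Assume active: I_B = (6.4 − 0.7)/(56 + 151×0.82) = 0.0317 mA, I_C = β·I_B = 4.75 mA.
Then V_CE = 11 − 4.75×2.7 − 4.79×0.82 = -5.76 V < 0.2 V — the active assumption fails.
Re-solve with V_CE = 0.2 V. KCL at the emitter: V_E/R_E = (V_BB−0.7−V_E)/R_B + (V_CC−0.2−V_E)/R_C, giving V_E = 2.55 V.
I_C = (V_CC − 0.2 − V_E)/R_C = (10.8 − 2.55)/2.7 = 3.06 mA.
Check: I_B = (5.7 − 2.55)/56 = 0.0562 mA, and β·I_B = 8.43 mA > I_C, confirming saturation.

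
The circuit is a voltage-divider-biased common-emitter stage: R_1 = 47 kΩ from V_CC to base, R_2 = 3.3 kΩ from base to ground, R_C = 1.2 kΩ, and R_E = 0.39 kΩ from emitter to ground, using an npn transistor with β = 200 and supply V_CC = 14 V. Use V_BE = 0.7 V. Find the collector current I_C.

I_C ≈ 0.54 mA

Thevenize the base divider: V_Th = V_CC·R_2/(R_1+R_2) = 14×3.3/50.3 = 0.918 V, R_Th = R_1‖R_2 = 3.08 kΩ.
Base-emitter loop: V_Th = I_B·R_Th + V_BE + (β+1)I_B·R_E, so I_B = (0.918 − 0.7) / (3.08 + 201×0.39) = 0.00268 mA.
I_C = β·I_B = 200×0.00268 = 0.536 mA, and I_E = (β+1)I_B = 0.539 mA.
V_CE = V_CC − I_C·R_C − I_E·R_E = 14 − 0.536×1.2 − 0.539×0.39 = 13.1 V.
V_CE = 13.1 V > 0.2 V confirms active-region operation.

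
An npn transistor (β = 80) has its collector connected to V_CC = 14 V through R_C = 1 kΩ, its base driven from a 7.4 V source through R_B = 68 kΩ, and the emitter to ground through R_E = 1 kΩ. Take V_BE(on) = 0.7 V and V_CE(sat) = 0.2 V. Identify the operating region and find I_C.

active; I_C ≈ 3.6 mA

Assume active. Base-emitter loop: I_B = (V_BB − V_BE)/(R_B + (β+1)R_E) = (7.4 − 0.7)/(68 + 81×1) = 0.045 mA.
I_C = β·I_B = 80×0.045 = 3.6 mA.
V_CE = V_CC − I_C·R_C − I_E·R_E = 14 − 3.6×1 − 3.64×1 = 6.76 V > V_CE(sat), so the active-region assumption holds.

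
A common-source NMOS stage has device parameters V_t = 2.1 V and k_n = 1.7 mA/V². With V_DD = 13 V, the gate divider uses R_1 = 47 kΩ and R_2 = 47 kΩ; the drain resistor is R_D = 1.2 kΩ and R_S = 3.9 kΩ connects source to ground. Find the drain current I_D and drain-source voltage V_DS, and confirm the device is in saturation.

V_G = V_DD·R_2/(R_1+R_2) = 13×47/94 = 6.5 V.
Assume saturation: I_D = (k_n/2)(V_GS − V_t)² with V_GS = V_G − I_D·R_S = 6.5 − 3.9·I_D.
Substituting gives 12.9·I_D² − 30.2·I_D + 16.5 = 0, with roots I_D = 0.869 or 1.46 mA.
The root I_D = 1.46 mA gives V_GS = 0.787 V ≤ V_t, so take I_D = 0.869 mA.
Then V_GS = 3.11 V and V_DS = V_DD − I_D(R_D+R_S) = 13 − 0.869×5.1 = 8.57 V.
Saturation requires V_DS ≥ V_GS − V_t = 1.01 V; 8.57 ≥ 1.01 ✓.

I_D ≈ 0.87 mA, V_DS ≈ 8.6 V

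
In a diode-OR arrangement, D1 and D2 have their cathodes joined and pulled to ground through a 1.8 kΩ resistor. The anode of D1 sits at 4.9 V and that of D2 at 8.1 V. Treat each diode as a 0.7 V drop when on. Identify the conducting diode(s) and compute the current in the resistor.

Only D2 conducts; I_R ≈ 4.1 mA

Assume both conduct. Then node N would need to be at both 4.9−0.7 = 4.2 V and 8.1−0.7 = 7.4 V, which is impossible.
Assume only D2 conducts: V_N = 8.1 − 0.7 = 7.4 V, so I_R = 7.4/1.8 = 4.11 mA.
Check D1: its anode-to-cathode voltage is 4.9 − 7.4 = -2.5 V < 0.7 V, so it is off. The assumption is consistent.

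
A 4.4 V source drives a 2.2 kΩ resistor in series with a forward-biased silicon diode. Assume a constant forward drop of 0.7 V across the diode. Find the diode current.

I ≈ 1.7 mA

KVL around the loop: 4.4 = V_D + I·R = 0.7 + I × 2.2 kΩ.
So I = (4.4 − 0.7) / 2.2 kΩ = 3.7 / 2.2 = 1.68 mA.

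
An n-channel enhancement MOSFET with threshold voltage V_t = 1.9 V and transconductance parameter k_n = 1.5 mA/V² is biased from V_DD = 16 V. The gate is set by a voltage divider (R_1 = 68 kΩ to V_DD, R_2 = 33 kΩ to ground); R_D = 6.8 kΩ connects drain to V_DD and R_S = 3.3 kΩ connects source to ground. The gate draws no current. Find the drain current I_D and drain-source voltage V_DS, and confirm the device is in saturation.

I_D ≈ 0.71 mA, V_DS ≈ 8.8 V

V_G = V_DD·R_2/(R_1+R_2) = 16×33/101 = 5.23 V.
Assume saturation: I_D = (k_n/2)(V_GS − V_t)² with V_GS = V_G − I_D·R_S = 5.23 − 3.3·I_D.
Substituting gives 8.17·I_D² − 17.5·I_D + 8.31 = 0, with roots I_D = 0.713 or 1.43 mA.
The root I_D = 1.43 mA gives V_GS = 0.521 V ≤ V_t, so take I_D = 0.713 mA.
Then V_GS = 2.87 V and V_DS = V_DD − I_D(R_D+R_S) = 16 − 0.713×10.1 = 8.8 V.
Saturation requires V_DS ≥ V_GS − V_t = 0.975 V; 8.8 ≥ 0.975 ✓.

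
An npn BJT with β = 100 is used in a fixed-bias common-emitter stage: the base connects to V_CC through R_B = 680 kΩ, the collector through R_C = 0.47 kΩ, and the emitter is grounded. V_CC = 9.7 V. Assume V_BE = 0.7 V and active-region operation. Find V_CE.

Base loop: V_CC = I_B·R_B + V_BE, so I_B = (9.7 − 0.7)/680 kΩ = 0.0132 mA.
In the active region I_C = β·I_B = 100 × 0.0132 = 1.32 mA.
Collector loop: V_CE = V_CC − I_C·R_C = 9.7 − 1.32×0.47 = 9.08 V.
Since V_CE = 9.08 V > V_CE(sat) ≈ 0.2 V, the transistor is in the active region as assumed.

V_CE ≈ 9.1 V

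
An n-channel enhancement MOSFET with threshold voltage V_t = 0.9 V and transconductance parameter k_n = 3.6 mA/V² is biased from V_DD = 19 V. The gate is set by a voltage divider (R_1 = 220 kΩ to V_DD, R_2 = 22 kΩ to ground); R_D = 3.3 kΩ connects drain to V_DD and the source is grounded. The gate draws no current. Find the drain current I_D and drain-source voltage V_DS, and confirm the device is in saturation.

I_D ≈ 1.2 mA, V_DS ≈ 15 V

V_G = V_DD·R_2/(R_1+R_2) = 19×22/242 = 1.73 V. With the source grounded, V_GS = V_G = 1.73 V.
Assume saturation: I_D = (k_n/2)(V_GS − V_t)² = (3.6/2)×(1.73 − 0.9)² = 1.8×0.827² = 1.23 mA.
V_DS = V_DD − I_D·R_D = 19 − 1.23×3.3 = 14.9 V.
Saturation requires V_DS ≥ V_GS − V_t = 0.827 V; 14.9 ≥ 0.827 ✓.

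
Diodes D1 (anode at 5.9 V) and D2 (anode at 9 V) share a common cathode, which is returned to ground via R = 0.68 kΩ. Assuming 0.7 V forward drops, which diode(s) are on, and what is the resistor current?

Assume both conduct. Then node N would need to be at both 5.9−0.7 = 5.2 V and 9−0.7 = 8.3 V, which is impossible.
Assume only D2 conducts: V_N = 9 − 0.7 = 8.3 V, so I_R = 8.3/0.68 = 12.2 mA.
Check D1: its anode-to-cathode voltage is 5.9 − 8.3 = -2.4 V < 0.7 V, so it is off. The assumption is consistent.

Only D2 conducts; I_R ≈ 12 mA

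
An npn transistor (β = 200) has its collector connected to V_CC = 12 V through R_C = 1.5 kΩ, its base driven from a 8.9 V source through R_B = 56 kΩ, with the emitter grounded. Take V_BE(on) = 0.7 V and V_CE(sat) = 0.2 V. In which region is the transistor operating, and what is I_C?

Assume active: I_B = (8.9 − 0.7)/56 = 0.146 mA, giving I_C = β·I_B = 29.3 mA.
But then V_CE = 12 − 29.3×1.5 = -31.9 V < V_CE(sat) = 0.2 V — impossible in the active region.
So the transistor is saturated. With V_CE = 0.2 V, I_C = (V_CC − 0.2)/R_C = 11.8/1.5 = 7.87 mA.
Check: β·I_B = 29.3 mA > I_C = 7.87 mA, confirming saturation.

saturation; I_C ≈ 7.9 mA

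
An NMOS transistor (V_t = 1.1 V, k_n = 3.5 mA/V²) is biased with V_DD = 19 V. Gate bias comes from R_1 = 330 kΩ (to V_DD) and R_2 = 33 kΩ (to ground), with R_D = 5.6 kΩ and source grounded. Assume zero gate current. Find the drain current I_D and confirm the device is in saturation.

I_D ≈ 0.69 mA

V_G = V_DD·R_2/(R_1+R_2) = 19×33/363 = 1.73 V. With the source grounded, V_GS = V_G = 1.73 V.
Assume saturation: I_D = (k_n/2)(V_GS − V_t)² = (3.5/2)×(1.73 − 1.1)² = 1.75×0.627² = 0.689 mA.
V_DS = V_DD − I_D·R_D = 19 − 0.689×5.6 = 15.1 V.
Saturation requires V_DS ≥ V_GS − V_t = 0.627 V; 15.1 ≥ 0.627 ✓.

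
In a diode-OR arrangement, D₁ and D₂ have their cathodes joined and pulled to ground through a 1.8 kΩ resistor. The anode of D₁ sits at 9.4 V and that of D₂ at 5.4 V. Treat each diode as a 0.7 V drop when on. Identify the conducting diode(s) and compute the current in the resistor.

Assume both conduct. Then node N would need to be at both 9.4−0.7 = 8.7 V and 5.4−0.7 = 4.7 V, which is impossible.
Assume only D₁ conducts: V_N = 9.4 − 0.7 = 8.7 V, so I_R = 8.7/1.8 = 4.83 mA.
Check D₂: its anode-to-cathode voltage is 5.4 − 8.7 = -3.3 V < 0.7 V, so it is off. The assumption is consistent.

Only D₁ conducts; I_R ≈ 4.8 mA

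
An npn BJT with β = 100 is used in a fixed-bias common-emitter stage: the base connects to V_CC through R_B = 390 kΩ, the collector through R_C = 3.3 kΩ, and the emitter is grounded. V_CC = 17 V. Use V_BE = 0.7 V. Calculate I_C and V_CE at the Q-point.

I_C ≈ 4.2 mA, V_CE ≈ 3.2 V

Base loop: V_CC = I_B·R_B + V_BE, so I_B = (17 − 0.7)/390 kΩ = 0.0418 mA.
In the active region I_C = β·I_B = 100 × 0.0418 = 4.18 mA.
Collector loop: V_CE = V_CC − I_C·R_C = 17 − 4.18×3.3 = 3.21 V.
Since V_CE = 3.21 V > V_CE(sat) ≈ 0.2 V, the transistor is in the active region as assumed.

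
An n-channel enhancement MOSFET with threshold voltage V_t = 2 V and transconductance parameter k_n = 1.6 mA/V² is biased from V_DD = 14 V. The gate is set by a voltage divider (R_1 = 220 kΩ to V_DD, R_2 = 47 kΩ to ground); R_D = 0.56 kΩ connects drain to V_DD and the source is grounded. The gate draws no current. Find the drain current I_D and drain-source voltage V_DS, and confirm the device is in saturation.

I_D ≈ 0.17 mA, V_DS ≈ 14 V

V_G = V_DD·R_2/(R_1+R_2) = 14×47/267 = 2.46 V. With the source grounded, V_GS = V_G = 2.46 V.
Assume saturation: I_D = (k_n/2)(V_GS − V_t)² = (1.6/2)×(2.46 − 2)² = 0.8×0.464² = 0.173 mA.
V_DS = V_DD − I_D·R_D = 14 − 0.173×0.56 = 13.9 V.
Saturation requires V_DS ≥ V_GS − V_t = 0.464 V; 13.9 ≥ 0.464 ✓.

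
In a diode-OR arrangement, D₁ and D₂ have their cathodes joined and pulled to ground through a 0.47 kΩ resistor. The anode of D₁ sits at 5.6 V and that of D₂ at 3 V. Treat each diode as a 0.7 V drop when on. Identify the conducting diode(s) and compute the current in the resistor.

Assume both conduct. Then node N would need to be at both 5.6−0.7 = 4.9 V and 3−0.7 = 2.3 V, which is impossible.
Assume only D₁ conducts: V_N = 5.6 − 0.7 = 4.9 V, so I_R = 4.9/0.47 = 10.4 mA.
Check D₂: its anode-to-cathode voltage is 3 − 4.9 = -1.9 V < 0.7 V, so it is off. The assumption is consistent.

Only D₁ conducts; I_R ≈ 10 mA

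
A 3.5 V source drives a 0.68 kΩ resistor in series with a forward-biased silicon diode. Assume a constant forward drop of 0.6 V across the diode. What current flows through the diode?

I ≈ 4.3 mA

KVL around the loop: 3.5 = V_D + I·R = 0.6 + I × 0.68 kΩ.
So I = (3.5 − 0.6) / 0.68 kΩ = 2.9 / 0.68 = 4.26 mA.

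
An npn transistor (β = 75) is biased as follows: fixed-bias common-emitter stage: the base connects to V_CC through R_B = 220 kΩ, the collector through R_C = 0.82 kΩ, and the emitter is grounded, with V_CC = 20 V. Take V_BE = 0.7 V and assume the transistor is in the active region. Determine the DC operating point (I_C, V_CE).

Base loop: V_CC = I_B·R_B + V_BE, so I_B = (20 − 0.7)/220 kΩ = 0.0877 mA.
In the active region I_C = β·I_B = 75 × 0.0877 = 6.58 mA.
Collector loop: V_CE = V_CC − I_C·R_C = 20 − 6.58×0.82 = 14.6 V.
Since V_CE = 14.6 V > V_CE(sat) ≈ 0.2 V, the transistor is in the active region as assumed.

I_C ≈ 6.6 mA, V_CE ≈ 15 V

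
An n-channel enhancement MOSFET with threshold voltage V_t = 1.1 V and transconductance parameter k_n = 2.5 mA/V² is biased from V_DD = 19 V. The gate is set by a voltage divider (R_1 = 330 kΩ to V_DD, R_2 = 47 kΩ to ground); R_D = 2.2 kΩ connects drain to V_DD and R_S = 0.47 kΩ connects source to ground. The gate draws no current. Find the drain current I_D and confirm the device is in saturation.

I_D ≈ 0.9 mA

V_G = V_DD·R_2/(R_1+R_2) = 19×47/377 = 2.37 V.
Assume saturation: I_D = (k_n/2)(V_GS − V_t)² with V_GS = V_G − I_D·R_S = 2.37 − 0.47·I_D.
Substituting gives 0.276·I_D² − 2.49·I_D + 2.01 = 0, with roots I_D = 0.897 or 8.12 mA.
The root I_D = 8.12 mA gives V_GS = -1.45 V ≤ V_t, so take I_D = 0.897 mA.
Then V_GS = 1.95 V and V_DS = V_DD − I_D(R_D+R_S) = 19 − 0.897×2.67 = 16.6 V.
Saturation requires V_DS ≥ V_GS − V_t = 0.847 V; 16.6 ≥ 0.847 ✓.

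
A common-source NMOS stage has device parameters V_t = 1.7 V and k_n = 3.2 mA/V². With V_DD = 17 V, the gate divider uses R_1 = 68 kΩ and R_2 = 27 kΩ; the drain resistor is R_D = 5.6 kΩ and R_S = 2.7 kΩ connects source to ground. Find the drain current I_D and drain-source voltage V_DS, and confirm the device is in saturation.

I_D ≈ 0.88 mA, V_DS ≈ 9.7 V

V_G = V_DD·R_2/(R_1+R_2) = 17×27/95 = 4.83 V.
Assume saturation: I_D = (k_n/2)(V_GS − V_t)² with V_GS = V_G − I_D·R_S = 4.83 − 2.7·I_D.
Substituting gives 11.7·I_D² − 28.1·I_D + 15.7 = 0, with roots I_D = 0.884 or 1.52 mA.
The root I_D = 1.52 mA gives V_GS = 0.725 V ≤ V_t, so take I_D = 0.884 mA.
Then V_GS = 2.44 V and V_DS = V_DD − I_D(R_D+R_S) = 17 − 0.884×8.3 = 9.66 V.
Saturation requires V_DS ≥ V_GS − V_t = 0.744 V; 9.66 ≥ 0.744 ✓.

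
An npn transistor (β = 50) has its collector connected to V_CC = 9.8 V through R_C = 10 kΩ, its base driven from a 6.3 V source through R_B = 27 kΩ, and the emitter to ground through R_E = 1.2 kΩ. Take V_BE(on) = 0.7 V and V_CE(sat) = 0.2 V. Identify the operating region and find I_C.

Assume active: I_B = (6.3 − 0.7)/(27 + 51×1.2) = 0.0635 mA, I_C = β·I_B = 3.17 mA.
Then V_CE = 9.8 − 3.17×10 − 3.24×1.2 = -25.8 V < 0.2 V — the active assumption fails.
Re-solve with V_CE = 0.2 V. KCL at the emitter: V_E/R_E = (V_BB−0.7−V_E)/R_B + (V_CC−0.2−V_E)/R_C, giving V_E = 1.2 V.
I_C = (V_CC − 0.2 − V_E)/R_C = (9.6 − 1.2)/10 = 0.84 mA.
Check: I_B = (5.6 − 1.2)/27 = 0.163 mA, and β·I_B = 8.14 mA > I_C, confirming saturation.

saturation; I_C ≈ 0.84 mA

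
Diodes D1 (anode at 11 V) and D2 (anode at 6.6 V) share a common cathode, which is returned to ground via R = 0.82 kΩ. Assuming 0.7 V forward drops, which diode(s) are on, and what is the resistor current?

Assume both conduct. Then node N would need to be at both 11−0.7 = 10.3 V and 6.6−0.7 = 5.9 V, which is impossible.
Assume only D1 conducts: V_N = 11 − 0.7 = 10.3 V, so I_R = 10.3/0.82 = 12.6 mA.
Check D2: its anode-to-cathode voltage is 6.6 − 10.3 = -3.7 V < 0.7 V, so it is off. The assumption is consistent.

Only D1 conducts; I_R ≈ 13 mA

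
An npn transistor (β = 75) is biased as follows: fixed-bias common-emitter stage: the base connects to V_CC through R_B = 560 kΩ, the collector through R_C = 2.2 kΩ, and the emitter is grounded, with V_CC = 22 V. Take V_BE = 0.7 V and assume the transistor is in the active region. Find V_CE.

Base loop: V_CC = I_B·R_B + V_BE, so I_B = (22 − 0.7)/560 kΩ = 0.038 mA.
In the active region I_C = β·I_B = 75 × 0.038 = 2.85 mA.
Collector loop: V_CE = V_CC − I_C·R_C = 22 − 2.85×2.2 = 15.7 V.
Since V_CE = 15.7 V > V_CE(sat) ≈ 0.2 V, the transistor is in the active region as assumed.

V_CE ≈ 16 V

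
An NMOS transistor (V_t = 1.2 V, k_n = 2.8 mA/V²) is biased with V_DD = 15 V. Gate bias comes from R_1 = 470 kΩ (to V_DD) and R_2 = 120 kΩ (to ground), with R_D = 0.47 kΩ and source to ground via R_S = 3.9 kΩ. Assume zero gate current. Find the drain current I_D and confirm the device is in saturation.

I_D ≈ 0.35 mA

V_G = V_DD·R_2/(R_1+R_2) = 15×120/590 = 3.05 V.
Assume saturation: I_D = (k_n/2)(V_GS − V_t)² with V_GS = V_G − I_D·R_S = 3.05 − 3.9·I_D.
Substituting gives 21.3·I_D² − 21.2·I_D + 4.8 = 0, with roots I_D = 0.347 or 0.649 mA.
The root I_D = 0.649 mA gives V_GS = 0.519 V ≤ V_t, so take I_D = 0.347 mA.
Then V_GS = 1.7 V and V_DS = V_DD − I_D(R_D+R_S) = 15 − 0.347×4.37 = 13.5 V.
Saturation requires V_DS ≥ V_GS − V_t = 0.498 V; 13.5 ≥ 0.498 ✓.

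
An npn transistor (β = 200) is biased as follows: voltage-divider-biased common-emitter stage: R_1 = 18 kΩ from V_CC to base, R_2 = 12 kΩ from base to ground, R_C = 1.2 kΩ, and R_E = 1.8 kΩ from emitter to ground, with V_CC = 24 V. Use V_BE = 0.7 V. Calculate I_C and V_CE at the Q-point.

I_C ≈ 4.8 mA, V_CE ≈ 9.5 V

Thevenize the base divider: V_Th = V_CC·R_2/(R_1+R_2) = 24×12/30 = 9.6 V, R_Th = R_1‖R_2 = 7.2 kΩ.
Base-emitter loop: V_Th = I_B·R_Th + V_BE + (β+1)I_B·R_E, so I_B = (9.6 − 0.7) / (7.2 + 201×1.8) = 0.0241 mA.
I_C = β·I_B = 200×0.0241 = 4.82 mA, and I_E = (β+1)I_B = 4.85 mA.
V_CE = V_CC − I_C·R_C − I_E·R_E = 24 − 4.82×1.2 − 4.85×1.8 = 9.49 V.
V_CE = 9.49 V > 0.2 V confirms active-region operation.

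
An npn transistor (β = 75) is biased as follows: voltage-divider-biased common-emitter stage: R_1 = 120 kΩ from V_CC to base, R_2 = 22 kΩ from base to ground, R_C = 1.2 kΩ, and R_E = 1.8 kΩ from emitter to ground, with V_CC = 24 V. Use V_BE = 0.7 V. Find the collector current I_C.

I_C ≈ 1.5 mA

Thevenize the base divider: V_Th = V_CC·R_2/(R_1+R_2) = 24×22/142 = 3.72 V, R_Th = R_1‖R_2 = 18.6 kΩ.
Base-emitter loop: V_Th = I_B·R_Th + V_BE + (β+1)I_B·R_E, so I_B = (3.72 − 0.7) / (18.6 + 76×1.8) = 0.0194 mA.
I_C = β·I_B = 75×0.0194 = 1.46 mA, and I_E = (β+1)I_B = 1.48 mA.
V_CE = V_CC − I_C·R_C − I_E·R_E = 24 − 1.46×1.2 − 1.48×1.8 = 19.6 V.
V_CE = 19.6 V > 0.2 V confirms active-region operation.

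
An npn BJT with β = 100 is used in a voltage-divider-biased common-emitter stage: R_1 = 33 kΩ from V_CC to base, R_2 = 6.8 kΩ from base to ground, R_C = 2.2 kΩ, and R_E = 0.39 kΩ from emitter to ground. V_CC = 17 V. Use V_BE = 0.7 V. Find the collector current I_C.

Thevenize the base divider: V_Th = V_CC·R_2/(R_1+R_2) = 17×6.8/39.8 = 2.9 V, R_Th = R_1‖R_2 = 5.64 kΩ.
Base-emitter loop: V_Th = I_B·R_Th + V_BE + (β+1)I_B·R_E, so I_B = (2.9 − 0.7) / (5.64 + 101×0.39) = 0.049 mA.
I_C = β·I_B = 100×0.049 = 4.9 mA, and I_E = (β+1)I_B = 4.94 mA.
V_CE = V_CC − I_C·R_C − I_E·R_E = 17 − 4.9×2.2 − 4.94×0.39 = 4.3 V.
V_CE = 4.3 V > 0.2 V confirms active-region operation.

I_C ≈ 4.9 mA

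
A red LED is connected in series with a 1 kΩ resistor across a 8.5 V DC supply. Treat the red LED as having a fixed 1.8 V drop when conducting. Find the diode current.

I ≈ 6.7 mA

KVL around the loop: 8.5 = V_D + I·R = 1.8 + I × 1 kΩ.
So I = (8.5 − 1.8) / 1 kΩ = 6.7 / 1 = 6.7 mA.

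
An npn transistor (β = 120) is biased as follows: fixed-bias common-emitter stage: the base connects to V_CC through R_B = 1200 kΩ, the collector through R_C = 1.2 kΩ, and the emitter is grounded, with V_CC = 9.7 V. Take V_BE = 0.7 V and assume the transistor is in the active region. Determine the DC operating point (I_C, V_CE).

Base loop: V_CC = I_B·R_B + V_BE, so I_B = (9.7 − 0.7)/1200 kΩ = 0.0075 mA.
In the active region I_C = β·I_B = 120 × 0.0075 = 0.9 mA.
Collector loop: V_CE = V_CC − I_C·R_C = 9.7 − 0.9×1.2 = 8.62 V.
Since V_CE = 8.62 V > V_CE(sat) ≈ 0.2 V, the transistor is in the active region as assumed.

I_C ≈ 0.9 mA, V_CE ≈ 8.6 V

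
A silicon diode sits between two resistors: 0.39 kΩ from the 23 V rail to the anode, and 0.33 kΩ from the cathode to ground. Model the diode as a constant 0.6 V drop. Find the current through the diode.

The two resistors are in series with the diode, so KVL gives 23 = I·0.39 + 0.6 + I·0.33.
I = (23 − 0.6) / (0.39 + 0.33) kΩ = 22.4 / 0.72 = 31.1 mA.

I ≈ 31 mA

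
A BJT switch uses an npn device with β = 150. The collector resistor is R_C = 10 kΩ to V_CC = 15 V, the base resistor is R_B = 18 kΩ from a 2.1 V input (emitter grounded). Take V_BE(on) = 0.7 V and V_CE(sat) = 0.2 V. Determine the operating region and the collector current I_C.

saturation; I_C ≈ 1.5 mA

Assume active: I_B = (2.1 − 0.7)/18 = 0.0778 mA, giving I_C = β·I_B = 11.7 mA.
But then V_CE = 15 − 11.7×10 = -102 V < V_CE(sat) = 0.2 V — impossible in the active region.
So the transistor is saturated. With V_CE = 0.2 V, I_C = (V_CC − 0.2)/R_C = 14.8/10 = 1.48 mA.
Check: β·I_B = 11.7 mA > I_C = 1.48 mA, confirming saturation.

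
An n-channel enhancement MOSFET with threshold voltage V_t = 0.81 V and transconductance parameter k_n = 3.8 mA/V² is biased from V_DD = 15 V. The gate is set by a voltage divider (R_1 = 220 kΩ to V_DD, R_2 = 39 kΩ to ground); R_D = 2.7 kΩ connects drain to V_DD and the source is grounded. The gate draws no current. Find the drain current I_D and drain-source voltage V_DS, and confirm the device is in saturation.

I_D ≈ 4 mA, V_DS ≈ 4.2 V

V_G = V_DD·R_2/(R_1+R_2) = 15×39/259 = 2.26 V. With the source grounded, V_GS = V_G = 2.26 V.
Assume saturation: I_D = (k_n/2)(V_GS − V_t)² = (3.8/2)×(2.26 − 0.81)² = 1.9×1.45² = 3.99 mA.
V_DS = V_DD − I_D·R_D = 15 − 3.99×2.7 = 4.23 V.
Saturation requires V_DS ≥ V_GS − V_t = 1.45 V; 4.23 ≥ 1.45 ✓.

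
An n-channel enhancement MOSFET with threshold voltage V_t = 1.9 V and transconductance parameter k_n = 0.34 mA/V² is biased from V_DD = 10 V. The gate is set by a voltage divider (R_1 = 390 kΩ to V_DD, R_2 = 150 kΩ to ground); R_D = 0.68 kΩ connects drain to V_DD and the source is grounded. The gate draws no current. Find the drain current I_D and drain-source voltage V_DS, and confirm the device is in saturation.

V_G = V_DD·R_2/(R_1+R_2) = 10×150/540 = 2.78 V. With the source grounded, V_GS = V_G = 2.78 V.
Assume saturation: I_D = (k_n/2)(V_GS − V_t)² = (0.34/2)×(2.78 − 1.9)² = 0.17×0.878² = 0.131 mA.
V_DS = V_DD − I_D·R_D = 10 − 0.131×0.68 = 9.91 V.
Saturation requires V_DS ≥ V_GS − V_t = 0.878 V; 9.91 ≥ 0.878 ✓.

I_D ≈ 0.13 mA, V_DS ≈ 9.9 V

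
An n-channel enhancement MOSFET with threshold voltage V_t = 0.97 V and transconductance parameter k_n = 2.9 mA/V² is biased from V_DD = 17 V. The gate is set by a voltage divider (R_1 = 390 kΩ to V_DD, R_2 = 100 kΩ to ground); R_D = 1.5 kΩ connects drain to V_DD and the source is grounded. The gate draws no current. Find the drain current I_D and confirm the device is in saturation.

V_G = V_DD·R_2/(R_1+R_2) = 17×100/490 = 3.47 V. With the source grounded, V_GS = V_G = 3.47 V.
Assume saturation: I_D = (k_n/2)(V_GS − V_t)² = (2.9/2)×(3.47 − 0.97)² = 1.45×2.5² = 9.06 mA.
V_DS = V_DD − I_D·R_D = 17 − 9.06×1.5 = 3.41 V.
Saturation requires V_DS ≥ V_GS − V_t = 2.5 V; 3.41 ≥ 2.5 ✓.

I_D ≈ 9.1 mA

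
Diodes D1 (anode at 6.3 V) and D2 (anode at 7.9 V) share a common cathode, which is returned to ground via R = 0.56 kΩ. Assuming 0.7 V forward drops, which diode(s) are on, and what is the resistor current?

Only D2 conducts; I_R ≈ 13 mA

Assume both conduct. Then node N would need to be at both 6.3−0.7 = 5.6 V and 7.9−0.7 = 7.2 V, which is impossible.
Assume only D2 conducts: V_N = 7.9 − 0.7 = 7.2 V, so I_R = 7.2/0.56 = 12.9 mA.
Check D1: its anode-to-cathode voltage is 6.3 − 7.2 = -0.9 V < 0.7 V, so it is off. The assumption is consistent.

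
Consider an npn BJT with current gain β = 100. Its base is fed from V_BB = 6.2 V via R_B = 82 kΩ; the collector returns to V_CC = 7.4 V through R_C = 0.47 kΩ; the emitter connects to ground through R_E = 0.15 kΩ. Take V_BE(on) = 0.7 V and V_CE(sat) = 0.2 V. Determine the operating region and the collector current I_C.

Assume active. Base-emitter loop: I_B = (V_BB − V_BE)/(R_B + (β+1)R_E) = (6.2 − 0.7)/(82 + 101×0.15) = 0.0566 mA.
I_C = β·I_B = 100×0.0566 = 5.66 mA.
V_CE = V_CC − I_C·R_C − I_E·R_E = 7.4 − 5.66×0.47 − 5.72×0.15 = 3.88 V > V_CE(sat), so the active-region assumption holds.

active; I_C ≈ 5.7 mA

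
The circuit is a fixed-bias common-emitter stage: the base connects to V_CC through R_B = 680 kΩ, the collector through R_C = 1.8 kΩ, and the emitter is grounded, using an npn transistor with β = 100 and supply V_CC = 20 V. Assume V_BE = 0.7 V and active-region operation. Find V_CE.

Base loop: V_CC = I_B·R_B + V_BE, so I_B = (20 − 0.7)/680 kΩ = 0.0284 mA.
In the active region I_C = β·I_B = 100 × 0.0284 = 2.84 mA.
Collector loop: V_CE = V_CC − I_C·R_C = 20 − 2.84×1.8 = 14.9 V.
Since V_CE = 14.9 V > V_CE(sat) ≈ 0.2 V, the transistor is in the active region as assumed.

V_CE ≈ 15 V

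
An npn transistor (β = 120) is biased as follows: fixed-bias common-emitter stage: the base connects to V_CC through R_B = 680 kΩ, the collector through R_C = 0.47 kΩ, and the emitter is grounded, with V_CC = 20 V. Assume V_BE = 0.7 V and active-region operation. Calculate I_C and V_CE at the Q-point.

Base loop: V_CC = I_B·R_B + V_BE, so I_B = (20 − 0.7)/680 kΩ = 0.0284 mA.
In the active region I_C = β·I_B = 120 × 0.0284 = 3.41 mA.
Collector loop: V_CE = V_CC − I_C·R_C = 20 − 3.41×0.47 = 18.4 V.
Since V_CE = 18.4 V > V_CE(sat) ≈ 0.2 V, the transistor is in the active region as assumed.

I_C ≈ 3.4 mA, V_CE ≈ 18 V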